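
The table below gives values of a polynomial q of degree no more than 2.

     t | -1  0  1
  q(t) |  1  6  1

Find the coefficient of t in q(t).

Write q(t) = at^2 + bt + c. Substituting each data point gives a linear system:
  a - b + c = 1
  c = 6
  a + b + c = 1
Solving the system yields a = -5, b = 0, c = 6.
So q(t) = -5t^2 + 6.
The coefficient of t is 0.

0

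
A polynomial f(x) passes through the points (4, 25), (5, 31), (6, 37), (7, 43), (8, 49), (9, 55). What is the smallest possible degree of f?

Forward differences of the values at x = 4, 5, 6, 7, 8, 9:
  f  : 25  31  37  43  49  55
  Δ  : 6  6  6  6  6
  Δ^2: 0  0  0  0
  Δ^3: 0  0  0
  Δ^4: 0  0
  Δ^5: 0
The first differences are constant (6) and nonzero, while all higher differences vanish, so the minimal degree is 1.

1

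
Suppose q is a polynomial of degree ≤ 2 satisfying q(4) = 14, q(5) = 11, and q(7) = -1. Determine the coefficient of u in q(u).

6

Write q(u) = au^2 + bu + c. Substituting each data point gives a linear system:
  16a + 4b + c = 14
  25a + 5b + c = 11
  49a + 7b + c = -1
Solving the system yields a = -1, b = 6, c = 6.
So q(u) = -u^2 + 6u + 6.
The coefficient of u is 6.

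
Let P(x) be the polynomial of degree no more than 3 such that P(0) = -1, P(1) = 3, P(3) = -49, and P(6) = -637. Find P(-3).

155

Write P(x) = ax^3 + bx^2 + cx + d. Substituting each data point gives a linear system:
  d = -1
  a + b + c + d = 3
  27a + 9b + 3c + d = -49
  216a + 36b + 6c + d = -637
Solving the system yields a = -4, b = 6, c = 2, d = -1.
So P(x) = -4x^3 + 6x^2 + 2x - 1.
Then P(-3) = 155.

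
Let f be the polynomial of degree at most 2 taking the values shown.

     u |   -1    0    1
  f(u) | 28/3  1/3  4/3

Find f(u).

Write f(u) = au^2 + bu + c. Substituting each data point gives a linear system:
  a - b + c = 28/3
  c = 1/3
  a + b + c = 4/3
Solving the system yields a = 5, b = -4, c = 1/3.
So f(u) = 5u^2 - 4u + 1/3.
Check: f(1) = 4/3. ✓

f(u) = 5u^2 - 4u + 1/3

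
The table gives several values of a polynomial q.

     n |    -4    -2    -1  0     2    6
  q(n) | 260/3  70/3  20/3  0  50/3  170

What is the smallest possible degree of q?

2

Divided differences on the nodes -4, -2, -1, 0, 2, 6:
  order 0: 260/3  70/3  20/3  0  50/3  170
  order 1: -95/3  -50/3  -20/3  25/3  115/3
  order 2: 5  5  5  5
  order 3: 0  0  0
  order 4: 0  0
  order 5: 0
The order-2 divided differences are all 5 (nonzero) and every higher order vanishes, so the data lies on a polynomial of degree exactly 2.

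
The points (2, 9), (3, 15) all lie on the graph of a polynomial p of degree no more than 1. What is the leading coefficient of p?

6

Write p(u) = au + b. Substituting each data point gives a linear system:
  2a + b = 9
  3a + b = 15
Solving the system yields a = 6, b = -3.
So p(u) = 6u - 3.
The leading coefficient is 6.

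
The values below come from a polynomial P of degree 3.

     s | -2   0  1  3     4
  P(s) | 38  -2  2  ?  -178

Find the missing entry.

The 4 known points determine the degree-3 polynomial uniquely.
Write P(s) = as^3 + bs^2 + cs + d. Substituting each data point gives a linear system:
  -8a + 4b - 2c + d = 38
  d = -2
  a + b + c + d = 2
  64a + 16b + 4c + d = -178
Solving the system yields a = -4, b = 4, c = 4, d = -2.
So P(s) = -4s^3 + 4s^2 + 4s - 2.
Then P(3) = -62.

-62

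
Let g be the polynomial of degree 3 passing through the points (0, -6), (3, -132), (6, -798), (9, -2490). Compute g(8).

Write g(n) = an^3 + bn^2 + cn + d. Substituting each data point gives a linear system:
  d = -6
  27a + 9b + 3c + d = -132
  216a + 36b + 6c + d = -798
  729a + 81b + 9c + d = -2490
Solving the system yields a = -3, b = -3, c = -6, d = -6.
So g(n) = -3n^3 - 3n^2 - 6n - 6.
Then g(8) = -1782.

-1782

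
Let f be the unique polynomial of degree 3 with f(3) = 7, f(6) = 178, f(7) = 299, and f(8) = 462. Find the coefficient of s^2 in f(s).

Write f(s) = as^3 + bs^2 + cs + d. Substituting each data point gives a linear system:
  27a + 9b + 3c + d = 7
  216a + 36b + 6c + d = 178
  343a + 49b + 7c + d = 299
  512a + 64b + 8c + d = 462
Solving the system yields a = 1, b = 0, c = -6, d = -2.
So f(s) = s^3 - 6s - 2.
The coefficient of s^2 is 0.

0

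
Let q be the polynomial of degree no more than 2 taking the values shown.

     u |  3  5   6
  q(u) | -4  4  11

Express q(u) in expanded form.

Using the Lagrange interpolation formula with nodes 3, 5, 6:
  L_0(u) = (u - 5)(u - 6) / 6
  L_1(u) = (u - 3)(u - 6) / -2
  L_2(u) = (u - 3)(u - 5) / 3
Then q(u) = -4·L_0(u) + 4·L_1(u) + 11·L_2(u).
Expanding and collecting terms gives q(u) = u^2 - 4u - 1.
Check: q(6) = 11. ✓

q(u) = u^2 - 4u - 1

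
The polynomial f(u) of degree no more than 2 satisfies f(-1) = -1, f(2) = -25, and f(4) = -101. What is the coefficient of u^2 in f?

-6

Write f(u) = au^2 + bu + c. Substituting each data point gives a linear system:
  a - b + c = -1
  4a + 2b + c = -25
  16a + 4b + c = -101
Solving the system yields a = -6, b = -2, c = 3.
So f(u) = -6u^2 - 2u + 3.
The leading coefficient is -6.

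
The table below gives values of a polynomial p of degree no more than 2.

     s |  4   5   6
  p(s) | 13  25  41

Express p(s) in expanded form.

p(s) = 2s^2 - 6s + 5

Using the Lagrange interpolation formula with nodes 4, 5, 6:
  L_0(s) = (s - 5)(s - 6) / 2
  L_1(s) = (s - 4)(s - 6) / -1
  L_2(s) = (s - 4)(s - 5) / 2
Then p(s) = 13·L_0(s) + 25·L_1(s) + 41·L_2(s).
Expanding and collecting terms gives p(s) = 2s^2 - 6s + 5.
Check: p(6) = 41. ✓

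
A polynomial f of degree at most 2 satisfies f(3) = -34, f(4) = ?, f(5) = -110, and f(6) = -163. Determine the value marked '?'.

-67

The 3 known points determine the degree-2 polynomial uniquely.
Write f(t) = at^2 + bt + c. Substituting each data point gives a linear system:
  9a + 3b + c = -34
  25a + 5b + c = -110
  36a + 6b + c = -163
Solving the system yields a = -5, b = 2, c = 5.
So f(t) = -5t^2 + 2t + 5.
Then f(4) = -67.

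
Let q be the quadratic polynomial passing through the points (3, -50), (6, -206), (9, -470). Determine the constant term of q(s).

Write q(s) = as^2 + bs + c. Substituting each data point gives a linear system:
  9a + 3b + c = -50
  36a + 6b + c = -206
  81a + 9b + c = -470
Solving the system yields a = -6, b = 2, c = -2.
So q(s) = -6s^2 + 2s - 2.
The constant term is -2.

-2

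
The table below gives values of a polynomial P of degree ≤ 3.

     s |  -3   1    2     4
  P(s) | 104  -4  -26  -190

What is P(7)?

Using the Lagrange interpolation formula with nodes -3, 1, 2, 4:
  L_0(s) = (s - 1)(s - 2)(s - 4) / -140
  L_1(s) = (s + 3)(s - 2)(s - 4) / 12
  L_2(s) = (s + 3)(s - 1)(s - 4) / -10
  L_3(s) = (s + 3)(s - 1)(s - 2) / 42
Then P(s) = 104·L_0(s) - 4·L_1(s) - 26·L_2(s) - 190·L_3(s).
Expanding and collecting terms gives P(s) = -3s^3 + s^2 - 4s + 2.
Evaluating at s = 7: P(7) = -1006.

-1006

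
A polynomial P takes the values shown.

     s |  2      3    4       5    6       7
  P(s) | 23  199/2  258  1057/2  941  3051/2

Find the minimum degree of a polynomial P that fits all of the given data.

Forward differences of the values at s = 2, 3, 4, 5, 6, 7:
  P  : 23  199/2  258  1057/2  941  3051/2
  Δ  : 153/2  317/2  541/2  825/2  1169/2
  Δ^2: 82  112  142  172
  Δ^3: 30  30  30
  Δ^4: 0  0
  Δ^5: 0
The third differences are constant (30) and nonzero, while all higher differences vanish, so the minimal degree is 3.

3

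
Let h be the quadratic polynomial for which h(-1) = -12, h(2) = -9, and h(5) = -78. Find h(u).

h(u) = -4u^2 + 5u - 3

Write h(u) = au^2 + bu + c. Substituting each data point gives a linear system:
  a - b + c = -12
  4a + 2b + c = -9
  25a + 5b + c = -78
Solving the system yields a = -4, b = 5, c = -3.
So h(u) = -4u^2 + 5u - 3.
Check: h(5) = -78. ✓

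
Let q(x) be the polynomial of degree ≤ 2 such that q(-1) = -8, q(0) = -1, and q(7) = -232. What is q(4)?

-73

Write q(x) = ax^2 + bx + c. Substituting each data point gives a linear system:
  a - b + c = -8
  c = -1
  49a + 7b + c = -232
Solving the system yields a = -5, b = 2, c = -1.
So q(x) = -5x² + 2x - 1.
Then q(4) = -73.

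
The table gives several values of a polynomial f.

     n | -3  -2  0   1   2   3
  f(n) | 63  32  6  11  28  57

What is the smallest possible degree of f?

2

Divided differences on the nodes -3, -2, 0, 1, 2, 3:
  order 0: 63  32  6  11  28  57
  order 1: -31  -13  5  17  29
  order 2: 6  6  6  6
  order 3: 0  0  0
  order 4: 0  0
  order 5: 0
The order-2 divided differences are all 6 (nonzero) and every higher order vanishes, so the data lies on a polynomial of degree exactly 2.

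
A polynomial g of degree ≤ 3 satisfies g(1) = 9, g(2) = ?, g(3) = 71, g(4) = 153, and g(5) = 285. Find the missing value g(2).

On equispaced nodes a degree-3 polynomial has vanishing fourth forward difference, so
  g(1) - 4·g(2) + 6·g(3) - 4·g(4) + g(5) = 0.
Substituting the known values and solving for g(2):
  -4·g(2) = -108
  g(2) = 27.

27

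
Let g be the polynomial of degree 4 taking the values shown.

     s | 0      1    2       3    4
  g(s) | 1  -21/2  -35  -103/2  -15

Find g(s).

Using the Lagrange interpolation formula with nodes 0, 1, 2, 3, 4:
  L_0(s) = (s - 1)(s - 2)(s - 3)(s - 4) / 24
  L_1(s) = s(s - 2)(s - 3)(s - 4) / -6
  L_2(s) = s(s - 1)(s - 3)(s - 4) / 4
  L_3(s) = s(s - 1)(s - 2)(s - 4) / -6
  L_4(s) = s(s - 1)(s - 2)(s - 3) / 24
Then g(s) = 1·L_0(s) - 21/2·L_1(s) - 35·L_2(s) - 103/2·L_3(s) - 15·L_4(s).
Expanding and collecting terms gives g(s) = s^4 - (5/2)s^3 - 6s^2 - 4s + 1.
Check: g(4) = -15. ✓

g(s) = s^4 - (5/2)s^3 - 6s^2 - 4s + 1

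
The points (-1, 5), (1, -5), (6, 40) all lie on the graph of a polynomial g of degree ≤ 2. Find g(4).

10

Write g(n) = an^2 + bn + c. Substituting each data point gives a linear system:
  a - b + c = 5
  a + b + c = -5
  36a + 6b + c = 40
Solving the system yields a = 2, b = -5, c = -2.
So g(n) = 2n^2 - 5n - 2.
Then g(4) = 10.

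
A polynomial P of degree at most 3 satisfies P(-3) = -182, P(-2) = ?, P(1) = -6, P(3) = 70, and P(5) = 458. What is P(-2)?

-60

The 4 known points determine the degree-3 polynomial uniquely.
Write P(t) = at^3 + bt^2 + ct + d. Substituting each data point gives a linear system:
  -27a + 9b - 3c + d = -182
  a + b + c + d = -6
  27a + 9b + 3c + d = 70
  125a + 25b + 5c + d = 458
Solving the system yields a = 5, b = -6, c = -3, d = -2.
So P(t) = 5t^3 - 6t^2 - 3t - 2.
Then P(-2) = -60.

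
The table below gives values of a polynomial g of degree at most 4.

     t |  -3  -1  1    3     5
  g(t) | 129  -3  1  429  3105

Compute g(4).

Using the Lagrange interpolation formula with nodes -3, -1, 1, 3, 5:
  L_0(t) = (t + 1)(t - 1)(t - 3)(t - 5) / 384
  L_1(t) = (t + 3)(t - 1)(t - 3)(t - 5) / -96
  L_2(t) = (t + 3)(t + 1)(t - 3)(t - 5) / 64
  L_3(t) = (t + 3)(t + 1)(t - 1)(t - 5) / -96
  L_4(t) = (t + 3)(t + 1)(t - 1)(t - 3) / 384
Then g(t) = 129·L_0(t) - 3·L_1(t) + 1·L_2(t) + 429·L_3(t) + 3105·L_4(t).
Expanding and collecting terms gives g(t) = 4t^4 + 6t^3 - 5t^2 - 4t.
Evaluating at t = 4: g(4) = 1312.

1312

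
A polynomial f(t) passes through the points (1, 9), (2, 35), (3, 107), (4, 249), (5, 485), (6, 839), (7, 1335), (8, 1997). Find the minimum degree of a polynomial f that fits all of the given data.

3

Forward differences of the values at t = 1, 2, 3, 4, 5, 6, 7, 8:
  f  : 9  35  107  249  485  839  1335  1997
  Δ  : 26  72  142  236  354  496  662
  Δ^2: 46  70  94  118  142  166
  Δ^3: 24  24  24  24  24
  Δ^4: 0  0  0  0
  Δ^5: 0  0  0
  Δ^6: 0  0
  Δ^7: 0
The third differences are constant (24) and nonzero, while all higher differences vanish, so the minimal degree is 3.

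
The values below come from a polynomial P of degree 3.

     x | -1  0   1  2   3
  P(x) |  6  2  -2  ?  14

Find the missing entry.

0

On equispaced nodes a degree-3 polynomial has vanishing fourth forward difference, so
  P(-1) - 4·P(0) + 6·P(1) - 4·P(2) + P(3) = 0.
Substituting the known values and solving for P(2):
  -4·P(2) = 0
  P(2) = 0.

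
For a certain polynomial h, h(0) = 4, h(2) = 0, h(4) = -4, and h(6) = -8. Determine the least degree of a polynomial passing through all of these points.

1

Forward differences of the values at x = 0, 2, 4, 6:
  h  : 4  0  -4  -8
  Δ  : -4  -4  -4
  Δ^2: 0  0
  Δ^3: 0
The first differences are constant (-4) and nonzero, while all higher differences vanish, so the minimal degree is 1.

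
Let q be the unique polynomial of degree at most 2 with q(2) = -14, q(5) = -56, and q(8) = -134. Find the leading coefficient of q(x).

Write q(x) = ax^2 + bx + c. Substituting each data point gives a linear system:
  4a + 2b + c = -14
  25a + 5b + c = -56
  64a + 8b + c = -134
Solving the system yields a = -2, b = 0, c = -6.
So q(x) = -2x² - 6.
The leading coefficient is -2.

-2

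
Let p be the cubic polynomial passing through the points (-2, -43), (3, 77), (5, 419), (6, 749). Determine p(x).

Using the Lagrange interpolation formula with nodes -2, 3, 5, 6:
  L_0(x) = (x - 3)(x - 5)(x - 6) / -280
  L_1(x) = (x + 2)(x - 5)(x - 6) / 30
  L_2(x) = (x + 2)(x - 3)(x - 6) / -14
  L_3(x) = (x + 2)(x - 3)(x - 5) / 24
Then p(x) = -43·L_0(x) + 77·L_1(x) + 419·L_2(x) + 749·L_3(x).
Expanding and collecting terms gives p(x) = 4x^3 - 3x^2 - x - 1.
Check: p(3) = 77. ✓

p(x) = 4x^3 - 3x^2 - x - 1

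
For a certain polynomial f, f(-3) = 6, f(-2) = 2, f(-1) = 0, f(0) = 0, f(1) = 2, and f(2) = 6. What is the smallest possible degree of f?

Forward differences of the values at u = -3, -2, -1, 0, 1, 2:
  f  : 6  2  0  0  2  6
  Δ  : -4  -2  0  2  4
  Δ^2: 2  2  2  2
  Δ^3: 0  0  0
  Δ^4: 0  0
  Δ^5: 0
The second differences are constant (2) and nonzero, while all higher differences vanish, so the minimal degree is 2.

2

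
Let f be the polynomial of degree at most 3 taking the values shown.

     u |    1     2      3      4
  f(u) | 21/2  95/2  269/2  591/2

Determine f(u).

f(u) = 4u^3 + u^2 + 6u - 1/2

Write f(u) = au^3 + bu^2 + cu + d. Substituting each data point gives a linear system:
  a + b + c + d = 21/2
  8a + 4b + 2c + d = 95/2
  27a + 9b + 3c + d = 269/2
  64a + 16b + 4c + d = 591/2
Solving the system yields a = 4, b = 1, c = 6, d = -1/2.
So f(u) = 4u^3 + u^2 + 6u - 1/2.
Check: f(2) = 95/2. ✓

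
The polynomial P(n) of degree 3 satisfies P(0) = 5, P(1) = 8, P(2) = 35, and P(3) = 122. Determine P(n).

P(n) = 6n^3 - 6n^2 + 3n + 5

Using the Lagrange interpolation formula with nodes 0, 1, 2, 3:
  L_0(n) = (n - 1)(n - 2)(n - 3) / -6
  L_1(n) = n(n - 2)(n - 3) / 2
  L_2(n) = n(n - 1)(n - 3) / -2
  L_3(n) = n(n - 1)(n - 2) / 6
Then P(n) = 5·L_0(n) + 8·L_1(n) + 35·L_2(n) + 122·L_3(n).
Expanding and collecting terms gives P(n) = 6n^3 - 6n^2 + 3n + 5.
Check: P(1) = 8. ✓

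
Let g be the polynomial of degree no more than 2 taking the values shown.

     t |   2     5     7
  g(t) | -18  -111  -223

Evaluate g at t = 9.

Using the Lagrange interpolation formula with nodes 2, 5, 7:
  L_0(t) = (t - 5)(t - 7) / 15
  L_1(t) = (t - 2)(t - 7) / -6
  L_2(t) = (t - 2)(t - 5) / 10
Then g(t) = -18·L_0(t) - 111·L_1(t) - 223·L_2(t).
Expanding and collecting terms gives g(t) = -5t^2 + 4t - 6.
Evaluating at t = 9: g(9) = -375.

-375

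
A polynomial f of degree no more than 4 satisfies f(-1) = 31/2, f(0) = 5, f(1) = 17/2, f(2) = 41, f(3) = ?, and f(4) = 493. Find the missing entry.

331/2

The 5 known points determine the degree-4 polynomial uniquely.
Write f(u) = au^4 + bu^3 + cu^2 + du + e. Substituting each data point gives a linear system:
  a - b + c - d + e = 31/2
  e = 5
  a + b + c + d + e = 17/2
  16a + 8b + 4c + 2d + e = 41
  256a + 64b + 16c + 4d + e = 493
Solving the system yields a = 2, b = -3/2, c = 5, d = -2, e = 5.
So f(u) = 2u^4 - (3/2)u^3 + 5u^2 - 2u + 5.
Then f(3) = 331/2.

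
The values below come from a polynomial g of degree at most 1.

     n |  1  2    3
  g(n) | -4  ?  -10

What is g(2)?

On equispaced nodes a degree-1 polynomial has vanishing second forward difference, so
  g(1) - 2·g(2) + g(3) = 0.
Substituting the known values and solving for g(2):
  -2·g(2) = 14
  g(2) = -7.

-7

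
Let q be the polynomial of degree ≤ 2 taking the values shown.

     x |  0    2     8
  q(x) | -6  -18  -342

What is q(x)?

q(x) = -6x^2 + 6x - 6

Write q(x) = ax^2 + bx + c. Substituting each data point gives a linear system:
  c = -6
  4a + 2b + c = -18
  64a + 8b + c = -342
Solving the system yields a = -6, b = 6, c = -6.
So q(x) = -6x^2 + 6x - 6.
Check: q(0) = -6. ✓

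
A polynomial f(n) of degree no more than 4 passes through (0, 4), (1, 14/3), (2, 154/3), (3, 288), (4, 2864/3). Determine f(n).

Write f(n) = an^4 + bn^3 + cn^2 + dn + e. Substituting each data point gives a linear system:
  e = 4
  a + b + c + d + e = 14/3
  16a + 8b + 4c + 2d + e = 154/3
  81a + 27b + 9c + 3d + e = 288
  256a + 64b + 16c + 4d + e = 2864/3
Solving the system yields a = 4, b = 0, c = -5, d = 5/3, e = 4.
So f(n) = 4n^4 - 5n^2 + (5/3)n + 4.
Check: f(4) = 2864/3. ✓

f(n) = 4n^4 - 5n^2 + (5/3)n + 4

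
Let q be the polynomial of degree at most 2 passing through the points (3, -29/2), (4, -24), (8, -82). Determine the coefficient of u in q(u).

Write q(u) = au^2 + bu + c. Substituting each data point gives a linear system:
  9a + 3b + c = -29/2
  16a + 4b + c = -24
  64a + 8b + c = -82
Solving the system yields a = -1, b = -5/2, c = 2.
So q(u) = -u² - (5/2)u + 2.
The coefficient of u is -5/2.

-5/2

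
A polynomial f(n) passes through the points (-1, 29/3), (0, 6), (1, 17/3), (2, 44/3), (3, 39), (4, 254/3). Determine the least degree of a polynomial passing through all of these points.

Forward differences of the values at n = -1, 0, 1, 2, 3, 4:
  f  : 29/3  6  17/3  44/3  39  254/3
  Δ  : -11/3  -1/3  9  73/3  137/3
  Δ^2: 10/3  28/3  46/3  64/3
  Δ^3: 6  6  6
  Δ^4: 0  0
  Δ^5: 0
The third differences are constant (6) and nonzero, while all higher differences vanish, so the minimal degree is 3.

3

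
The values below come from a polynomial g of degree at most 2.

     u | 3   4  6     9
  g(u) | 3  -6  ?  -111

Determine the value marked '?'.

The 3 known points determine the degree-2 polynomial uniquely.
Write g(u) = au^2 + bu + c. Substituting each data point gives a linear system:
  9a + 3b + c = 3
  16a + 4b + c = -6
  81a + 9b + c = -111
Solving the system yields a = -2, b = 5, c = 6.
So g(u) = -2u^2 + 5u + 6.
Then g(6) = -36.

-36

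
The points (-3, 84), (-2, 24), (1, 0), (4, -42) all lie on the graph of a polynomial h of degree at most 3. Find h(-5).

354

Write h(s) = as^3 + bs^2 + cs + d. Substituting each data point gives a linear system:
  -27a + 9b - 3c + d = 84
  -8a + 4b - 2c + d = 24
  a + b + c + d = 0
  64a + 16b + 4c + d = -42
Solving the system yields a = -2, b = 5, c = 3, d = -6.
So h(s) = -2s^3 + 5s^2 + 3s - 6.
Then h(-5) = 354.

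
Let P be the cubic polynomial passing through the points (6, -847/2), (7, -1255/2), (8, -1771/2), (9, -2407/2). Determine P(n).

Using the Lagrange interpolation formula with nodes 6, 7, 8, 9:
  L_0(n) = (n - 7)(n - 8)(n - 9) / -6
  L_1(n) = (n - 6)(n - 8)(n - 9) / 2
  L_2(n) = (n - 6)(n - 7)(n - 9) / -2
  L_3(n) = (n - 6)(n - 7)(n - 8) / 6
Then P(n) = -847/2·L_0(n) - 1255/2·L_1(n) - 1771/2·L_2(n) - 2407/2·L_3(n).
Expanding and collecting terms gives P(n) = -n³ - 6n² + n + 5/2.
Check: P(9) = -2407/2. ✓

P(n) = -n^3 - 6n^2 + n + 5/2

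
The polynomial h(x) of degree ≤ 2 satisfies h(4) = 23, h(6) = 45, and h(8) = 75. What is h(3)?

Using the Lagrange interpolation formula with nodes 4, 6, 8:
  L_0(x) = (x - 6)(x - 8) / 8
  L_1(x) = (x - 4)(x - 8) / -4
  L_2(x) = (x - 4)(x - 6) / 8
Then h(x) = 23·L_0(x) + 45·L_1(x) + 75·L_2(x).
Expanding and collecting terms gives h(x) = x^2 + x + 3.
Evaluating at x = 3: h(3) = 15.

15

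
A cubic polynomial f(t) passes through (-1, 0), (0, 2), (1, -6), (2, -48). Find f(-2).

12

Write f(t) = at^3 + bt^2 + ct + d. Substituting each data point gives a linear system:
  -a + b - c + d = 0
  d = 2
  a + b + c + d = -6
  8a + 4b + 2c + d = -48
Solving the system yields a = -4, b = -5, c = 1, d = 2.
So f(t) = -4t^3 - 5t^2 + t + 2.
Then f(-2) = 12.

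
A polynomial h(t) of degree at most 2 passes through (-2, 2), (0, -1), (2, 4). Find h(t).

h(t) = t^2 + (1/2)t - 1

Using the Lagrange interpolation formula with nodes -2, 0, 2:
  L_0(t) = t(t - 2) / 8
  L_1(t) = (t + 2)(t - 2) / -4
  L_2(t) = (t + 2)t / 8
Then h(t) = 2·L_0(t) - 1·L_1(t) + 4·L_2(t).
Expanding and collecting terms gives h(t) = t² + (1/2)t - 1.
Check: h(-2) = 2. ✓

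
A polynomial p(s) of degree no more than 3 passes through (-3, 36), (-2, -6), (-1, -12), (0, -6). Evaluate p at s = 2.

Forward differences of the values at s = -3, -2, -1, 0:
  p  : 36  -6  -12  -6
  Δ  : -42  -6  6
  Δ^2: 36  12
  Δ^3: -24
The third differences are constant, confirming degree 3.
Interpolating (Newton forward form) and evaluating at s = 2 gives p(2) = -54.

-54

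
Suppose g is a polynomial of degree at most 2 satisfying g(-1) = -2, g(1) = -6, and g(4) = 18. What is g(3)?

Write g(s) = as^2 + bs + c. Substituting each data point gives a linear system:
  a - b + c = -2
  a + b + c = -6
  16a + 4b + c = 18
Solving the system yields a = 2, b = -2, c = -6.
So g(s) = 2s² - 2s - 6.
Then g(3) = 6.

6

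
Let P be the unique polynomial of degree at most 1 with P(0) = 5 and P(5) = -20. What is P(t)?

P(t) = -5t + 5

Write P(t) = at + b. Substituting each data point gives a linear system:
  b = 5
  5a + b = -20
Solving the system yields a = -5, b = 5.
So P(t) = -5t + 5.
Check: P(0) = 5. ✓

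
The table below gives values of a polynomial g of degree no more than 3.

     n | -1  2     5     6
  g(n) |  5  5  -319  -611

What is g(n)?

g(n) = -4n^3 + 6n^2 + 6n + 1

Using the Lagrange interpolation formula with nodes -1, 2, 5, 6:
  L_0(n) = (n - 2)(n - 5)(n - 6) / -126
  L_1(n) = (n + 1)(n - 5)(n - 6) / 36
  L_2(n) = (n + 1)(n - 2)(n - 6) / -18
  L_3(n) = (n + 1)(n - 2)(n - 5) / 28
Then g(n) = 5·L_0(n) + 5·L_1(n) - 319·L_2(n) - 611·L_3(n).
Expanding and collecting terms gives g(n) = -4n^3 + 6n^2 + 6n + 1.
Check: g(5) = -319. ✓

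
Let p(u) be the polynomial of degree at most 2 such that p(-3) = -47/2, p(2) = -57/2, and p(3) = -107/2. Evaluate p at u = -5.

Write p(u) = au^2 + bu + c. Substituting each data point gives a linear system:
  9a - 3b + c = -47/2
  4a + 2b + c = -57/2
  9a + 3b + c = -107/2
Solving the system yields a = -4, b = -5, c = -5/2.
So p(u) = -4u^2 - 5u - 5/2.
Then p(-5) = -155/2.

-155/2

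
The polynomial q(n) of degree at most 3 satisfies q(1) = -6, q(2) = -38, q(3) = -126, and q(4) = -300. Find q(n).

Using the Lagrange interpolation formula with nodes 1, 2, 3, 4:
  L_0(n) = (n - 2)(n - 3)(n - 4) / -6
  L_1(n) = (n - 1)(n - 3)(n - 4) / 2
  L_2(n) = (n - 1)(n - 2)(n - 4) / -2
  L_3(n) = (n - 1)(n - 2)(n - 3) / 6
Then q(n) = -6·L_0(n) - 38·L_1(n) - 126·L_2(n) - 300·L_3(n).
Expanding and collecting terms gives q(n) = -5n^3 + 2n^2 - 3n.
Check: q(1) = -6. ✓

q(n) = -5n^3 + 2n^2 - 3n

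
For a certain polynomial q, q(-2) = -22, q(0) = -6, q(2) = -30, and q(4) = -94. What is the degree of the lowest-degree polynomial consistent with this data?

Forward differences of the values at x = -2, 0, 2, 4:
  q  : -22  -6  -30  -94
  Δ  : 16  -24  -64
  Δ^2: -40  -40
  Δ^3: 0
The second differences are constant (-40) and nonzero, while all higher differences vanish, so the minimal degree is 2.

2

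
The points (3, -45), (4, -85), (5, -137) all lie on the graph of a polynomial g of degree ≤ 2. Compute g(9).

-465

Forward differences of the values at u = 3, 4, 5:
  g  : -45  -85  -137
  Δ  : -40  -52
  Δ^2: -12
The second differences are constant, confirming degree 2.
Interpolating (Newton forward form) and evaluating at u = 9 gives g(9) = -465.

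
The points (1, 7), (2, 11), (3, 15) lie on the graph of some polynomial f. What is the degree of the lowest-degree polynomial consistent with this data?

1

Forward differences of the values at x = 1, 2, 3:
  f  : 7  11  15
  Δ  : 4  4
  Δ^2: 0
The first differences are constant (4) and nonzero, while all higher differences vanish, so the minimal degree is 1.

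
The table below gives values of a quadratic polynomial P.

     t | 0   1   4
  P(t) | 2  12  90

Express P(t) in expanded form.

Write P(t) = at^2 + bt + c. Substituting each data point gives a linear system:
  c = 2
  a + b + c = 12
  16a + 4b + c = 90
Solving the system yields a = 4, b = 6, c = 2.
So P(t) = 4t² + 6t + 2.
Check: P(4) = 90. ✓

P(t) = 4t^2 + 6t + 2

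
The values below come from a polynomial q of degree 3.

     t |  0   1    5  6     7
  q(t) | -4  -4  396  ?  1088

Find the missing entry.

The 4 known points determine the degree-3 polynomial uniquely.
Write q(t) = at^3 + bt^2 + ct + d. Substituting each data point gives a linear system:
  d = -4
  a + b + c + d = -4
  125a + 25b + 5c + d = 396
  343a + 49b + 7c + d = 1088
Solving the system yields a = 3, b = 2, c = -5, d = -4.
So q(t) = 3t^3 + 2t^2 - 5t - 4.
Then q(6) = 686.

686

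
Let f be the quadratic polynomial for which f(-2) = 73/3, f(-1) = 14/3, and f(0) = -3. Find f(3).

Using the Lagrange interpolation formula with nodes -2, -1, 0:
  L_0(x) = (x + 1)x / 2
  L_1(x) = (x + 2)x / -1
  L_2(x) = (x + 2)(x + 1) / 2
Then f(x) = 73/3·L_0(x) + 14/3·L_1(x) - 3·L_2(x).
Expanding and collecting terms gives f(x) = 6x^2 - (5/3)x - 3.
Evaluating at x = 3: f(3) = 46.

46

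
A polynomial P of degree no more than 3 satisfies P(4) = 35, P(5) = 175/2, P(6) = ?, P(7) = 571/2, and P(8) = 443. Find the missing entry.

The 4 known points determine the degree-3 polynomial uniquely.
Write P(x) = ax^3 + bx^2 + cx + d. Substituting each data point gives a linear system:
  64a + 16b + 4c + d = 35
  125a + 25b + 5c + d = 175/2
  343a + 49b + 7c + d = 571/2
  512a + 64b + 8c + d = 443
Solving the system yields a = 1, b = -1/2, c = -4, d = -5.
So P(x) = x^3 - (1/2)x^2 - 4x - 5.
Then P(6) = 169.

169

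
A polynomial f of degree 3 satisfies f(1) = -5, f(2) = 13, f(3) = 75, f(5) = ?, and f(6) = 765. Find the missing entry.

The 4 known points determine the degree-3 polynomial uniquely.
Write f(u) = au^3 + bu^2 + cu + d. Substituting each data point gives a linear system:
  a + b + c + d = -5
  8a + 4b + 2c + d = 13
  27a + 9b + 3c + d = 75
  216a + 36b + 6c + d = 765
Solving the system yields a = 4, b = -2, c = -4, d = -3.
So f(u) = 4u^3 - 2u^2 - 4u - 3.
Then f(5) = 427.

427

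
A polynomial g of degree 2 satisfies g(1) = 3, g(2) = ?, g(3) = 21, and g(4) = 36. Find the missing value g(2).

On equispaced nodes a degree-2 polynomial has vanishing third forward difference, so
  - g(1) + 3·g(2) - 3·g(3) + g(4) = 0.
Substituting the known values and solving for g(2):
  3·g(2) = 30
  g(2) = 10.

10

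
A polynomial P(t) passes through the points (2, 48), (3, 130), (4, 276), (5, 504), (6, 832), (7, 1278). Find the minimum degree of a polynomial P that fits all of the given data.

Forward differences of the values at t = 2, 3, 4, 5, 6, 7:
  P  : 48  130  276  504  832  1278
  Δ  : 82  146  228  328  446
  Δ^2: 64  82  100  118
  Δ^3: 18  18  18
  Δ^4: 0  0
  Δ^5: 0
The third differences are constant (18) and nonzero, while all higher differences vanish, so the minimal degree is 3.

3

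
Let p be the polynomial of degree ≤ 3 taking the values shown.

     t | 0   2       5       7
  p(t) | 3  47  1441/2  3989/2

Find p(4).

367

Using the Lagrange interpolation formula with nodes 0, 2, 5, 7:
  L_0(t) = (t - 2)(t - 5)(t - 7) / -70
  L_1(t) = t(t - 5)(t - 7) / 30
  L_2(t) = t(t - 2)(t - 7) / -30
  L_3(t) = t(t - 2)(t - 5) / 70
Then p(t) = 3·L_0(t) + 47·L_1(t) + 1441/2·L_2(t) + 3989/2·L_3(t).
Expanding and collecting terms gives p(t) = 6t^3 - (3/2)t^2 + t + 3.
Evaluating at t = 4: p(4) = 367.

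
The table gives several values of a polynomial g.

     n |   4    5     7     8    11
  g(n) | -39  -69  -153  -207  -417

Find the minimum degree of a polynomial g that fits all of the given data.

Divided differences on the nodes 4, 5, 7, 8, 11:
  order 0: -39  -69  -153  -207  -417
  order 1: -30  -42  -54  -70
  order 2: -4  -4  -4
  order 3: 0  0
  order 4: 0
The order-2 divided differences are all -4 (nonzero) and every higher order vanishes, so the data lies on a polynomial of degree exactly 2.

2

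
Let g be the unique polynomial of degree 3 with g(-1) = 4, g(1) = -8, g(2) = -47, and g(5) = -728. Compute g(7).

-2012

Write g(t) = at^3 + bt^2 + ct + d. Substituting each data point gives a linear system:
  -a + b - c + d = 4
  a + b + c + d = -8
  8a + 4b + 2c + d = -47
  125a + 25b + 5c + d = -728
Solving the system yields a = -6, b = 1, c = 0, d = -3.
So g(t) = -6t^3 + t^2 - 3.
Then g(7) = -2012.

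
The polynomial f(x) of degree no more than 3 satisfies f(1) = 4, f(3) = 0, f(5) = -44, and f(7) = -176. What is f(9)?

-444

Using the Lagrange interpolation formula with nodes 1, 3, 5, 7:
  L_0(x) = (x - 3)(x - 5)(x - 7) / -48
  L_1(x) = (x - 1)(x - 5)(x - 7) / 16
  L_2(x) = (x - 1)(x - 3)(x - 7) / -16
  L_3(x) = (x - 1)(x - 3)(x - 5) / 48
Then f(x) = 4·L_0(x) + 0·L_1(x) - 44·L_2(x) - 176·L_3(x).
Expanding and collecting terms gives f(x) = -x³ + 4x² - 5x + 6.
Evaluating at x = 9: f(9) = -444.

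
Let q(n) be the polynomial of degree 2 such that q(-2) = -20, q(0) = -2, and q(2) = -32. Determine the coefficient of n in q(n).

-3

Write q(n) = an^2 + bn + c. Substituting each data point gives a linear system:
  4a - 2b + c = -20
  c = -2
  4a + 2b + c = -32
Solving the system yields a = -6, b = -3, c = -2.
So q(n) = -6n² - 3n - 2.
The coefficient of n is -3.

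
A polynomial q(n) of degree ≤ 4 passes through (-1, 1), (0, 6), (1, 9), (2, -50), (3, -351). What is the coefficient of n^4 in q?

Write q(n) = an^4 + bn^3 + cn^2 + dn + e. Substituting each data point gives a linear system:
  a - b + c - d + e = 1
  e = 6
  a + b + c + d + e = 9
  16a + 8b + 4c + 2d + e = -50
  81a + 27b + 9c + 3d + e = -351
Solving the system yields a = -5, b = 0, c = 4, d = 4, e = 6.
So q(n) = -5n^4 + 4n^2 + 4n + 6.
The leading coefficient is -5.

-5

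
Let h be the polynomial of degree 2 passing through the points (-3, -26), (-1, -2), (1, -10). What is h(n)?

Write h(n) = an^2 + bn + c. Substituting each data point gives a linear system:
  9a - 3b + c = -26
  a - b + c = -2
  a + b + c = -10
Solving the system yields a = -4, b = -4, c = -2.
So h(n) = -4n^2 - 4n - 2.
Check: h(-1) = -2. ✓

h(n) = -4n^2 - 4n - 2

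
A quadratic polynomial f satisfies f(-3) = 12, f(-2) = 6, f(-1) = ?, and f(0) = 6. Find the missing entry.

The 3 known points determine the degree-2 polynomial uniquely.
Write f(n) = an^2 + bn + c. Substituting each data point gives a linear system:
  9a - 3b + c = 12
  4a - 2b + c = 6
  c = 6
Solving the system yields a = 2, b = 4, c = 6.
So f(n) = 2n^2 + 4n + 6.
Then f(-1) = 4.

4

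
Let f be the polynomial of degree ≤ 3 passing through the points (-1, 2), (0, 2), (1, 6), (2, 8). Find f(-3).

38

Forward differences of the values at x = -1, 0, 1, 2:
  f  : 2  2  6  8
  Δ  : 0  4  2
  Δ^2: 4  -2
  Δ^3: -6
The third differences are constant, confirming degree 3.
Interpolating (Newton forward form) and evaluating at x = -3 gives f(-3) = 38.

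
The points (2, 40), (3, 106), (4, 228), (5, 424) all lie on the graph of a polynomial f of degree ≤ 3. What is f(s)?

Write f(s) = as^3 + bs^2 + cs + d. Substituting each data point gives a linear system:
  8a + 4b + 2c + d = 40
  27a + 9b + 3c + d = 106
  64a + 16b + 4c + d = 228
  125a + 25b + 5c + d = 424
Solving the system yields a = 3, b = 1, c = 4, d = 4.
So f(s) = 3s^3 + s^2 + 4s + 4.
Check: f(4) = 228. ✓

f(s) = 3s^3 + s^2 + 4s + 4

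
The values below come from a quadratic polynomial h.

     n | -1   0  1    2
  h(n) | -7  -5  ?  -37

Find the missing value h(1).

On equispaced nodes a degree-2 polynomial has vanishing third forward difference, so
  - h(-1) + 3·h(0) - 3·h(1) + h(2) = 0.
Substituting the known values and solving for h(1):
  -3·h(1) = 45
  h(1) = -15.

-15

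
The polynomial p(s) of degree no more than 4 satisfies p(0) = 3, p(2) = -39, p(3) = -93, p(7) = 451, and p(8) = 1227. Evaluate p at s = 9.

Using the Lagrange interpolation formula with nodes 0, 2, 3, 7, 8:
  L_0(s) = (s - 2)(s - 3)(s - 7)(s - 8) / 336
  L_1(s) = s(s - 3)(s - 7)(s - 8) / -60
  L_2(s) = s(s - 2)(s - 7)(s - 8) / 60
  L_3(s) = s(s - 2)(s - 3)(s - 8) / -140
  L_4(s) = s(s - 2)(s - 3)(s - 7) / 240
Then p(s) = 3·L_0(s) - 39·L_1(s) - 93·L_2(s) + 451·L_3(s) + 1227·L_4(s).
Expanding and collecting terms gives p(s) = s⁴ - 5s³ - 5s² + s + 3.
Evaluating at s = 9: p(9) = 2523.

2523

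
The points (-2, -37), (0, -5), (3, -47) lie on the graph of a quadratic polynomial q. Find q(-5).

-175

Write q(s) = as^2 + bs + c. Substituting each data point gives a linear system:
  4a - 2b + c = -37
  c = -5
  9a + 3b + c = -47
Solving the system yields a = -6, b = 4, c = -5.
So q(s) = -6s^2 + 4s - 5.
Then q(-5) = -175.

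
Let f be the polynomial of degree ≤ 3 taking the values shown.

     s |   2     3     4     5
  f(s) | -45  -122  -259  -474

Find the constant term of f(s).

1

Write f(s) = as^3 + bs^2 + cs + d. Substituting each data point gives a linear system:
  8a + 4b + 2c + d = -45
  27a + 9b + 3c + d = -122
  64a + 16b + 4c + d = -259
  125a + 25b + 5c + d = -474
Solving the system yields a = -3, b = -3, c = -5, d = 1.
So f(s) = -3s^3 - 3s^2 - 5s + 1.
The constant term is 1.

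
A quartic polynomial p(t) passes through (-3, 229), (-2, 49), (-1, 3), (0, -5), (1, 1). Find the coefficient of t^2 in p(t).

Write p(t) = at^4 + bt^3 + ct^2 + dt + e. Substituting each data point gives a linear system:
  81a - 27b + 9c - 3d + e = 229
  16a - 8b + 4c - 2d + e = 49
  a - b + c - d + e = 3
  e = -5
  a + b + c + d + e = 1
Solving the system yields a = 3, b = 2, c = 4, d = -3, e = -5.
So p(t) = 3t^4 + 2t^3 + 4t^2 - 3t - 5.
The coefficient of t^2 is 4.

4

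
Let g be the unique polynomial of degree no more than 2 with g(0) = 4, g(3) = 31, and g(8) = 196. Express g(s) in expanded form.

g(s) = 3s^2 + 4

Using the Lagrange interpolation formula with nodes 0, 3, 8:
  L_0(s) = (s - 3)(s - 8) / 24
  L_1(s) = s(s - 8) / -15
  L_2(s) = s(s - 3) / 40
Then g(s) = 4·L_0(s) + 31·L_1(s) + 196·L_2(s).
Expanding and collecting terms gives g(s) = 3s^2 + 4.
Check: g(3) = 31. ✓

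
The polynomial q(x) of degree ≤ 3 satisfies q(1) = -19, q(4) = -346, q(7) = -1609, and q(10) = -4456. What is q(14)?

-11836

Forward differences of the values at x = 1, 4, 7, 10:
  q  : -19  -346  -1609  -4456
  Δ  : -327  -1263  -2847
  Δ^2: -936  -1584
  Δ^3: -648
The third differences are constant, confirming degree 3.
Interpolating (Newton forward form) and evaluating at x = 14 gives q(14) = -11836.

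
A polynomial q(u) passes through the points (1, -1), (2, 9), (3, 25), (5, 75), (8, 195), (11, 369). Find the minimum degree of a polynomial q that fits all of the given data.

Divided differences on the nodes 1, 2, 3, 5, 8, 11:
  order 0: -1  9  25  75  195  369
  order 1: 10  16  25  40  58
  order 2: 3  3  3  3
  order 3: 0  0  0
  order 4: 0  0
  order 5: 0
The order-2 divided differences are all 3 (nonzero) and every higher order vanishes, so the data lies on a polynomial of degree exactly 2.

2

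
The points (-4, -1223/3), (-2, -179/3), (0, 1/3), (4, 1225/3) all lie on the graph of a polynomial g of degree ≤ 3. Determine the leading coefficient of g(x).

6

Write g(x) = ax^3 + bx^2 + cx + d. Substituting each data point gives a linear system:
  -64a + 16b - 4c + d = -1223/3
  -8a + 4b - 2c + d = -179/3
  d = 1/3
  64a + 16b + 4c + d = 1225/3
Solving the system yields a = 6, b = 0, c = 6, d = 1/3.
So g(x) = 6x^3 + 6x + 1/3.
The leading coefficient is 6.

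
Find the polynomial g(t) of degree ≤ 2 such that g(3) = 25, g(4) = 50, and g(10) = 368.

Using the Lagrange interpolation formula with nodes 3, 4, 10:
  L_0(t) = (t - 4)(t - 10) / 7
  L_1(t) = (t - 3)(t - 10) / -6
  L_2(t) = (t - 3)(t - 4) / 42
Then g(t) = 25·L_0(t) + 50·L_1(t) + 368·L_2(t).
Expanding and collecting terms gives g(t) = 4t^2 - 3t - 2.
Check: g(10) = 368. ✓

g(t) = 4t^2 - 3t - 2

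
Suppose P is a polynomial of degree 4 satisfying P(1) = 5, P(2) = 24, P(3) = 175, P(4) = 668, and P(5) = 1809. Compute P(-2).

Using the Lagrange interpolation formula with nodes 1, 2, 3, 4, 5:
  L_0(t) = (t - 2)(t - 3)(t - 4)(t - 5) / 24
  L_1(t) = (t - 1)(t - 3)(t - 4)(t - 5) / -6
  L_2(t) = (t - 1)(t - 2)(t - 4)(t - 5) / 4
  L_3(t) = (t - 1)(t - 2)(t - 3)(t - 5) / -6
  L_4(t) = (t - 1)(t - 2)(t - 3)(t - 4) / 24
Then P(t) = 5·L_0(t) + 24·L_1(t) + 175·L_2(t) + 668·L_3(t) + 1809·L_4(t).
Expanding and collecting terms gives P(t) = 4t^4 - 5t^3 - 4t^2 + 6t + 4.
Evaluating at t = -2: P(-2) = 80.

80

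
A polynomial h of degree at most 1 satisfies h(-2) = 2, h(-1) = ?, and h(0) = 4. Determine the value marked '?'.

3

On equispaced nodes a degree-1 polynomial has vanishing second forward difference, so
  h(-2) - 2·h(-1) + h(0) = 0.
Substituting the known values and solving for h(-1):
  -2·h(-1) = -6
  h(-1) = 3.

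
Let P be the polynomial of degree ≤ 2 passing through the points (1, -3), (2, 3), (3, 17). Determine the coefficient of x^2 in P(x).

4

Write P(x) = ax^2 + bx + c. Substituting each data point gives a linear system:
  a + b + c = -3
  4a + 2b + c = 3
  9a + 3b + c = 17
Solving the system yields a = 4, b = -6, c = -1.
So P(x) = 4x² - 6x - 1.
The leading coefficient is 4.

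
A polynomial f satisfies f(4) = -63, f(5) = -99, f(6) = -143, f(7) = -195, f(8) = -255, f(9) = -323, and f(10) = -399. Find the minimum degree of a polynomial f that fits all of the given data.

2

Forward differences of the values at t = 4, 5, 6, 7, 8, 9, 10:
  f  : -63  -99  -143  -195  -255  -323  -399
  Δ  : -36  -44  -52  -60  -68  -76
  Δ^2: -8  -8  -8  -8  -8
  Δ^3: 0  0  0  0
  Δ^4: 0  0  0
  Δ^5: 0  0
  Δ^6: 0
The second differences are constant (-8) and nonzero, while all higher differences vanish, so the minimal degree is 2.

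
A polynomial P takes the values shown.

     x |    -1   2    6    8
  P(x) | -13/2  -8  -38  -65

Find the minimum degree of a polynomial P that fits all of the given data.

2

Divided differences on the nodes -1, 2, 6, 8:
  order 0: -13/2  -8  -38  -65
  order 1: -1/2  -15/2  -27/2
  order 2: -1  -1
  order 3: 0
The order-2 divided differences are all -1 (nonzero) and every higher order vanishes, so the data lies on a polynomial of degree exactly 2.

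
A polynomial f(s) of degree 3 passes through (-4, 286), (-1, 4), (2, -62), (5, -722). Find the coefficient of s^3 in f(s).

Write f(s) = as^3 + bs^2 + cs + d. Substituting each data point gives a linear system:
  -64a + 16b - 4c + d = 286
  -a + b - c + d = 4
  8a + 4b + 2c + d = -62
  125a + 25b + 5c + d = -722
Solving the system yields a = -5, b = -3, c = -4, d = -2.
So f(s) = -5s^3 - 3s^2 - 4s - 2.
The leading coefficient is -5.

-5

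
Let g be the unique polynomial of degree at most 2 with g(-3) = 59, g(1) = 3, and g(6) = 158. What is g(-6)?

Write g(x) = ax^2 + bx + c. Substituting each data point gives a linear system:
  9a - 3b + c = 59
  a + b + c = 3
  36a + 6b + c = 158
Solving the system yields a = 5, b = -4, c = 2.
So g(x) = 5x² - 4x + 2.
Then g(-6) = 206.

206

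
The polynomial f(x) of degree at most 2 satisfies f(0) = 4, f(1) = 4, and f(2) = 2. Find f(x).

f(x) = -x^2 + x + 4

Write f(x) = ax^2 + bx + c. Substituting each data point gives a linear system:
  c = 4
  a + b + c = 4
  4a + 2b + c = 2
Solving the system yields a = -1, b = 1, c = 4.
So f(x) = -x^2 + x + 4.
Check: f(1) = 4. ✓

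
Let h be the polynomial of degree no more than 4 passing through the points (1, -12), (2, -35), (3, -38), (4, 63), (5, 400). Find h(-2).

57

Forward differences of the values at t = 1, 2, 3, 4, 5:
  h  : -12  -35  -38  63  400
  Δ  : -23  -3  101  337
  Δ^2: 20  104  236
  Δ^3: 84  132
  Δ^4: 48
The fourth differences are constant, confirming degree 4.
Interpolating (Newton forward form) and evaluating at t = -2 gives h(-2) = 57.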